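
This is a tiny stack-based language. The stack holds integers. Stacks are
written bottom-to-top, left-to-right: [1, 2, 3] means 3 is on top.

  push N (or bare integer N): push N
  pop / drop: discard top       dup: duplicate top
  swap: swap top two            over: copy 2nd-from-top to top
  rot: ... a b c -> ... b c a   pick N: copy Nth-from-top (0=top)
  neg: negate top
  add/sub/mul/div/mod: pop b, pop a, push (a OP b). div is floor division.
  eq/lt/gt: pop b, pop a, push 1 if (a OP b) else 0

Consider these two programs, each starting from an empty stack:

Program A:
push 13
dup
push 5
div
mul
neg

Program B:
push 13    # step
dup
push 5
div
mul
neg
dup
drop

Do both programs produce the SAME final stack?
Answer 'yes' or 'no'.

Program A trace:
  After 'push 13': [13]
  After 'dup': [13, 13]
  After 'push 5': [13, 13, 5]
  After 'div': [13, 2]
  After 'mul': [26]
  After 'neg': [-26]
Program A final stack: [-26]

Program B trace:
  After 'push 13': [13]
  After 'dup': [13, 13]
  After 'push 5': [13, 13, 5]
  After 'div': [13, 2]
  After 'mul': [26]
  After 'neg': [-26]
  After 'dup': [-26, -26]
  After 'drop': [-26]
Program B final stack: [-26]
Same: yes

Answer: yes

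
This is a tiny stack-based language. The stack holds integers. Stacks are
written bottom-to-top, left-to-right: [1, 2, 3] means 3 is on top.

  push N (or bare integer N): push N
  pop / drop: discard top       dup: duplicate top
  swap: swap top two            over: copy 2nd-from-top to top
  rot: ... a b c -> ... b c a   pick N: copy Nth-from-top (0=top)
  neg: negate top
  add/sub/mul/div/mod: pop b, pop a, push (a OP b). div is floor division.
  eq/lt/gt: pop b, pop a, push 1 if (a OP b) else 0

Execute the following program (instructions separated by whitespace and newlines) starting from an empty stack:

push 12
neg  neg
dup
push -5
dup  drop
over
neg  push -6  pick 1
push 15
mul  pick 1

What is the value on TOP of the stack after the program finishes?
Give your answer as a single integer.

After 'push 12': [12]
After 'neg': [-12]
After 'neg': [12]
After 'dup': [12, 12]
After 'push -5': [12, 12, -5]
After 'dup': [12, 12, -5, -5]
After 'drop': [12, 12, -5]
After 'over': [12, 12, -5, 12]
After 'neg': [12, 12, -5, -12]
After 'push -6': [12, 12, -5, -12, -6]
After 'pick 1': [12, 12, -5, -12, -6, -12]
After 'push 15': [12, 12, -5, -12, -6, -12, 15]
After 'mul': [12, 12, -5, -12, -6, -180]
After 'pick 1': [12, 12, -5, -12, -6, -180, -6]

Answer: -6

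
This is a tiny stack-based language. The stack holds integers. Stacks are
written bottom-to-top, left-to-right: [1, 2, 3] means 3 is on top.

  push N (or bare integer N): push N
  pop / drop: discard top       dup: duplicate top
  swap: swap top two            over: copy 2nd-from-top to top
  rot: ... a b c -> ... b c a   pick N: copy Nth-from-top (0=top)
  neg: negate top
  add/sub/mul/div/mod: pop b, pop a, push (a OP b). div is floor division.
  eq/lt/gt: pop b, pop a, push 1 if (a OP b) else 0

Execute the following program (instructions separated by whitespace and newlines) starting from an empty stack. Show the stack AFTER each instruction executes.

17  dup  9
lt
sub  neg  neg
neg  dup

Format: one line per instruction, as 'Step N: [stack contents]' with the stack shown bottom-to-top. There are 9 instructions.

Step 1: [17]
Step 2: [17, 17]
Step 3: [17, 17, 9]
Step 4: [17, 0]
Step 5: [17]
Step 6: [-17]
Step 7: [17]
Step 8: [-17]
Step 9: [-17, -17]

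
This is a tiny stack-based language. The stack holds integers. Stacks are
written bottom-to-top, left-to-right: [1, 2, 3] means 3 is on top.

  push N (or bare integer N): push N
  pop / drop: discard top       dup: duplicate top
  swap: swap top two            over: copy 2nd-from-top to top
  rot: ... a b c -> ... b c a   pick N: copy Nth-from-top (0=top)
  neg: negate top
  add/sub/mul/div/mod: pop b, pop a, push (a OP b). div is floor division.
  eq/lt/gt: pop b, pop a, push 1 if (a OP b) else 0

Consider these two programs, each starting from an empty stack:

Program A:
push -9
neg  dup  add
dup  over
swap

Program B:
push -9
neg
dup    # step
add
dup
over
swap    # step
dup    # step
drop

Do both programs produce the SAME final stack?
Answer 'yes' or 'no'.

Program A trace:
  After 'push -9': [-9]
  After 'neg': [9]
  After 'dup': [9, 9]
  After 'add': [18]
  After 'dup': [18, 18]
  After 'over': [18, 18, 18]
  After 'swap': [18, 18, 18]
Program A final stack: [18, 18, 18]

Program B trace:
  After 'push -9': [-9]
  After 'neg': [9]
  After 'dup': [9, 9]
  After 'add': [18]
  After 'dup': [18, 18]
  After 'over': [18, 18, 18]
  After 'swap': [18, 18, 18]
  After 'dup': [18, 18, 18, 18]
  After 'drop': [18, 18, 18]
Program B final stack: [18, 18, 18]
Same: yes

Answer: yes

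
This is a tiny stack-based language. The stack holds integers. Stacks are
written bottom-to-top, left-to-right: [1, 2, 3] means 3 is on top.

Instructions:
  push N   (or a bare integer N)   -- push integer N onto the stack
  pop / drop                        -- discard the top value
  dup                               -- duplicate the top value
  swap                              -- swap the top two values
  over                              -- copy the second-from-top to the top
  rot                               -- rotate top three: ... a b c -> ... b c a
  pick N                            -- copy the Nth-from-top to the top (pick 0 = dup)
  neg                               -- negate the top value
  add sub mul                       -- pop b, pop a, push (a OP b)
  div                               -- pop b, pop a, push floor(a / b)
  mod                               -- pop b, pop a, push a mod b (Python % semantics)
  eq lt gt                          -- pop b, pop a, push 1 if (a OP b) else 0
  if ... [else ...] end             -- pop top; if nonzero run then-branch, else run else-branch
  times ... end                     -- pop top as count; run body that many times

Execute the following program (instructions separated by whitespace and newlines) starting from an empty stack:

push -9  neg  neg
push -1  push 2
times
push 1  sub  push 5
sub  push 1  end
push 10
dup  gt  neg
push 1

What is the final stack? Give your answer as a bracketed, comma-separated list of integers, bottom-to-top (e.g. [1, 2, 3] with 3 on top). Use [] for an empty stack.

After 'push -9': [-9]
After 'neg': [9]
After 'neg': [-9]
After 'push -1': [-9, -1]
After 'push 2': [-9, -1, 2]
After 'times': [-9, -1]
After 'push 1': [-9, -1, 1]
After 'sub': [-9, -2]
After 'push 5': [-9, -2, 5]
After 'sub': [-9, -7]
After 'push 1': [-9, -7, 1]
After 'push 1': [-9, -7, 1, 1]
After 'sub': [-9, -7, 0]
After 'push 5': [-9, -7, 0, 5]
After 'sub': [-9, -7, -5]
After 'push 1': [-9, -7, -5, 1]
After 'push 10': [-9, -7, -5, 1, 10]
After 'dup': [-9, -7, -5, 1, 10, 10]
After 'gt': [-9, -7, -5, 1, 0]
After 'neg': [-9, -7, -5, 1, 0]
After 'push 1': [-9, -7, -5, 1, 0, 1]

Answer: [-9, -7, -5, 1, 0, 1]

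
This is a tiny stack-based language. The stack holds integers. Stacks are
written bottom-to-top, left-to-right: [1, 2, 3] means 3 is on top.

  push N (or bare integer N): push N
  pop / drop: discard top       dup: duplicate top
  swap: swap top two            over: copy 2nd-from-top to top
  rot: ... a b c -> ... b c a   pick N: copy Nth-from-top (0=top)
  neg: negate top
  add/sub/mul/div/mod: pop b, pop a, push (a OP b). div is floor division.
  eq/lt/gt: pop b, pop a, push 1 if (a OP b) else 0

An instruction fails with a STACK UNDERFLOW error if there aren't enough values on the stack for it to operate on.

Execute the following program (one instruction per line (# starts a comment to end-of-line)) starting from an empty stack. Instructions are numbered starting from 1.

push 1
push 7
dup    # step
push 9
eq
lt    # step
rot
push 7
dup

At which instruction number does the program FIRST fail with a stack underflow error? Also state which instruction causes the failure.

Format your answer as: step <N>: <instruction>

Answer: step 7: rot

Derivation:
Step 1 ('push 1'): stack = [1], depth = 1
Step 2 ('push 7'): stack = [1, 7], depth = 2
Step 3 ('dup'): stack = [1, 7, 7], depth = 3
Step 4 ('push 9'): stack = [1, 7, 7, 9], depth = 4
Step 5 ('eq'): stack = [1, 7, 0], depth = 3
Step 6 ('lt'): stack = [1, 0], depth = 2
Step 7 ('rot'): needs 3 value(s) but depth is 2 — STACK UNDERFLOW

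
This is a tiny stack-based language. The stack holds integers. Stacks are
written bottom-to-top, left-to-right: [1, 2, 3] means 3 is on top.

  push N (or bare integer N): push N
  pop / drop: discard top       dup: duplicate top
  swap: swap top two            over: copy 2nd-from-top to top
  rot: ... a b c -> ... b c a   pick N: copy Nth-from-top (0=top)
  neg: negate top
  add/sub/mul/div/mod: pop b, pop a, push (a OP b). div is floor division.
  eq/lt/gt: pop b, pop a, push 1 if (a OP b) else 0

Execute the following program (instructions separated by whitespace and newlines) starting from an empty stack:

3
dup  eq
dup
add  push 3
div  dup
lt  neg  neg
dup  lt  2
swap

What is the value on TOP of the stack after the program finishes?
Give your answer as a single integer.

After 'push 3': [3]
After 'dup': [3, 3]
After 'eq': [1]
After 'dup': [1, 1]
After 'add': [2]
After 'push 3': [2, 3]
After 'div': [0]
After 'dup': [0, 0]
After 'lt': [0]
After 'neg': [0]
After 'neg': [0]
After 'dup': [0, 0]
After 'lt': [0]
After 'push 2': [0, 2]
After 'swap': [2, 0]

Answer: 0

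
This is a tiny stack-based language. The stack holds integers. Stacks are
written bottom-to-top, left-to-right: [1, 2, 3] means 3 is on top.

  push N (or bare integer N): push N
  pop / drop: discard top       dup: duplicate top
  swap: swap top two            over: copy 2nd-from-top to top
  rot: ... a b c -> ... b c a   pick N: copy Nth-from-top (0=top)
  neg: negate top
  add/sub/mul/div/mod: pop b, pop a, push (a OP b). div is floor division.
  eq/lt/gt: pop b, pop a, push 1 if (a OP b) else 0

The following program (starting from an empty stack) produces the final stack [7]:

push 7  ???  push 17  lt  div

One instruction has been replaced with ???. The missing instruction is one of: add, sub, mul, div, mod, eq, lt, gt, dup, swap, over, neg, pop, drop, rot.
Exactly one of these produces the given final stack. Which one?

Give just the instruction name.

Stack before ???: [7]
Stack after ???:  [7, 7]
The instruction that transforms [7] -> [7, 7] is: dup

Answer: dup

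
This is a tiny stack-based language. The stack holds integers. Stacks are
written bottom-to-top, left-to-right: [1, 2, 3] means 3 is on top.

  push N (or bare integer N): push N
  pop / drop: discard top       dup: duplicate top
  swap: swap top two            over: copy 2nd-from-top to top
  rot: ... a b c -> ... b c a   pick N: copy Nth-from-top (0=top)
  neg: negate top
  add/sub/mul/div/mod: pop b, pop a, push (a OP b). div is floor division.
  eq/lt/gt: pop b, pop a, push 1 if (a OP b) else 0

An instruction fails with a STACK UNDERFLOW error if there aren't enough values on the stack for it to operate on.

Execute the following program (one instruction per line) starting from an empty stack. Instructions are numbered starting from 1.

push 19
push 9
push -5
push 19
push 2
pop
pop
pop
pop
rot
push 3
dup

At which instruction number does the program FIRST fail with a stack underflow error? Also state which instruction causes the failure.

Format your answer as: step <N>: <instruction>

Answer: step 10: rot

Derivation:
Step 1 ('push 19'): stack = [19], depth = 1
Step 2 ('push 9'): stack = [19, 9], depth = 2
Step 3 ('push -5'): stack = [19, 9, -5], depth = 3
Step 4 ('push 19'): stack = [19, 9, -5, 19], depth = 4
Step 5 ('push 2'): stack = [19, 9, -5, 19, 2], depth = 5
Step 6 ('pop'): stack = [19, 9, -5, 19], depth = 4
Step 7 ('pop'): stack = [19, 9, -5], depth = 3
Step 8 ('pop'): stack = [19, 9], depth = 2
Step 9 ('pop'): stack = [19], depth = 1
Step 10 ('rot'): needs 3 value(s) but depth is 1 — STACK UNDERFLOW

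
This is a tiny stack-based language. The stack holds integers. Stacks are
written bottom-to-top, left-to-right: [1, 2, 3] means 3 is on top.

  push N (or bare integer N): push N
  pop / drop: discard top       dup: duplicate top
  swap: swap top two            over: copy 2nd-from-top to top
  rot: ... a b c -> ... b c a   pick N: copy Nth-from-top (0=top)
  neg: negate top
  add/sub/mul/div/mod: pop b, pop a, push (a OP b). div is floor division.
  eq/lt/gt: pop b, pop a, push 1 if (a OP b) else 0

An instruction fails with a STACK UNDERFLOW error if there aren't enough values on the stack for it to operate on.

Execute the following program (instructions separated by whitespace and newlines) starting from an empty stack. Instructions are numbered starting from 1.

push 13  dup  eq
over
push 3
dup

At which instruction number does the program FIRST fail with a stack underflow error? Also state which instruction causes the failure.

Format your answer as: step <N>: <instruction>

Answer: step 4: over

Derivation:
Step 1 ('push 13'): stack = [13], depth = 1
Step 2 ('dup'): stack = [13, 13], depth = 2
Step 3 ('eq'): stack = [1], depth = 1
Step 4 ('over'): needs 2 value(s) but depth is 1 — STACK UNDERFLOW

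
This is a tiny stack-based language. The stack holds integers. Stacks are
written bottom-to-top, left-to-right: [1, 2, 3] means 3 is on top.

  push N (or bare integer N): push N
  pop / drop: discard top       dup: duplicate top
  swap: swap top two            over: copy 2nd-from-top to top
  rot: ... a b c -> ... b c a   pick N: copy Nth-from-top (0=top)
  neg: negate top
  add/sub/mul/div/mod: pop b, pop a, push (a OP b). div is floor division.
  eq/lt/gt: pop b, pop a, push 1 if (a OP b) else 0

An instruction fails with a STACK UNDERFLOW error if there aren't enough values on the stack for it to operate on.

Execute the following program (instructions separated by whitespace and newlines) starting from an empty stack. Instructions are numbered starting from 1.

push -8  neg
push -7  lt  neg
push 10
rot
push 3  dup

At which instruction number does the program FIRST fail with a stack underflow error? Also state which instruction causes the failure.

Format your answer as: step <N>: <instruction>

Answer: step 7: rot

Derivation:
Step 1 ('push -8'): stack = [-8], depth = 1
Step 2 ('neg'): stack = [8], depth = 1
Step 3 ('push -7'): stack = [8, -7], depth = 2
Step 4 ('lt'): stack = [0], depth = 1
Step 5 ('neg'): stack = [0], depth = 1
Step 6 ('push 10'): stack = [0, 10], depth = 2
Step 7 ('rot'): needs 3 value(s) but depth is 2 — STACK UNDERFLOW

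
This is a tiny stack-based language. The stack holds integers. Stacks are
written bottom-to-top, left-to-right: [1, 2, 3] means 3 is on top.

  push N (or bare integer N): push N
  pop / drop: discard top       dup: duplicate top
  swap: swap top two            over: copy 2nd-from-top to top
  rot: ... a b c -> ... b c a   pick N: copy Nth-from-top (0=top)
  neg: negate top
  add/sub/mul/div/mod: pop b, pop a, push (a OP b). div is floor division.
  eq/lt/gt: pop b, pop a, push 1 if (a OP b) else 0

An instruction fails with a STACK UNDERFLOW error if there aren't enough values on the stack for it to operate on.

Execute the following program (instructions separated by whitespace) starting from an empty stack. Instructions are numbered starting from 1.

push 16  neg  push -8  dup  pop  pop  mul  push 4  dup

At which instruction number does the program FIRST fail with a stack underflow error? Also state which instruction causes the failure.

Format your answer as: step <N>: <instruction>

Answer: step 7: mul

Derivation:
Step 1 ('push 16'): stack = [16], depth = 1
Step 2 ('neg'): stack = [-16], depth = 1
Step 3 ('push -8'): stack = [-16, -8], depth = 2
Step 4 ('dup'): stack = [-16, -8, -8], depth = 3
Step 5 ('pop'): stack = [-16, -8], depth = 2
Step 6 ('pop'): stack = [-16], depth = 1
Step 7 ('mul'): needs 2 value(s) but depth is 1 — STACK UNDERFLOW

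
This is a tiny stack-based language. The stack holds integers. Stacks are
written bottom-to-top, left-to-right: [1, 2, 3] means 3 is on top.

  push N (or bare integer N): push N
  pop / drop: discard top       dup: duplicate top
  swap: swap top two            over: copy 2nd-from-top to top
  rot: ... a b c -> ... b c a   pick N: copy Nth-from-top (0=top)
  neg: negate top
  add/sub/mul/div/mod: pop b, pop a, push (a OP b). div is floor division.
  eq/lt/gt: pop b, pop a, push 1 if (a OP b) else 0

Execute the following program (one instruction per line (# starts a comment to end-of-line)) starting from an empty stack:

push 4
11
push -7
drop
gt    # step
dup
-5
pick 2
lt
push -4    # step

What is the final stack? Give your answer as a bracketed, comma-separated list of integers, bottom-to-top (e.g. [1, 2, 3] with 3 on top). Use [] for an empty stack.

Answer: [0, 0, 1, -4]

Derivation:
After 'push 4': [4]
After 'push 11': [4, 11]
After 'push -7': [4, 11, -7]
After 'drop': [4, 11]
After 'gt': [0]
After 'dup': [0, 0]
After 'push -5': [0, 0, -5]
After 'pick 2': [0, 0, -5, 0]
After 'lt': [0, 0, 1]
After 'push -4': [0, 0, 1, -4]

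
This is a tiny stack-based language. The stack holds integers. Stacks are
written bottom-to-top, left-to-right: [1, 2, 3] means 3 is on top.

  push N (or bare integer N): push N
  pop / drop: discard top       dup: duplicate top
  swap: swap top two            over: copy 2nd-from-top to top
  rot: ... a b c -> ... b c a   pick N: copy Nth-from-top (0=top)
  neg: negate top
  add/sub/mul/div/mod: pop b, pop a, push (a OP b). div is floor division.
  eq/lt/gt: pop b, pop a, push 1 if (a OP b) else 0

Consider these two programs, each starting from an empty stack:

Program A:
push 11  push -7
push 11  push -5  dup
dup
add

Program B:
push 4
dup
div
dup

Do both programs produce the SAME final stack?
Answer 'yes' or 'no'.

Answer: no

Derivation:
Program A trace:
  After 'push 11': [11]
  After 'push -7': [11, -7]
  After 'push 11': [11, -7, 11]
  After 'push -5': [11, -7, 11, -5]
  After 'dup': [11, -7, 11, -5, -5]
  After 'dup': [11, -7, 11, -5, -5, -5]
  After 'add': [11, -7, 11, -5, -10]
Program A final stack: [11, -7, 11, -5, -10]

Program B trace:
  After 'push 4': [4]
  After 'dup': [4, 4]
  After 'div': [1]
  After 'dup': [1, 1]
Program B final stack: [1, 1]
Same: no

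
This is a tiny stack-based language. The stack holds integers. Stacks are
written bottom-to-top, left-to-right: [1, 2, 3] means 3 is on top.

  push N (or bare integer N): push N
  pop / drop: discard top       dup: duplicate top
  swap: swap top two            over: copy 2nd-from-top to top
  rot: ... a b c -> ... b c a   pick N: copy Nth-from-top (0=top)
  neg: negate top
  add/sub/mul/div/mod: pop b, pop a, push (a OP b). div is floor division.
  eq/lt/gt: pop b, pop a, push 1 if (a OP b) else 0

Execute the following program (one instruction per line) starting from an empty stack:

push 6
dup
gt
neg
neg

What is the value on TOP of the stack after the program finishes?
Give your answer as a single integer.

After 'push 6': [6]
After 'dup': [6, 6]
After 'gt': [0]
After 'neg': [0]
After 'neg': [0]

Answer: 0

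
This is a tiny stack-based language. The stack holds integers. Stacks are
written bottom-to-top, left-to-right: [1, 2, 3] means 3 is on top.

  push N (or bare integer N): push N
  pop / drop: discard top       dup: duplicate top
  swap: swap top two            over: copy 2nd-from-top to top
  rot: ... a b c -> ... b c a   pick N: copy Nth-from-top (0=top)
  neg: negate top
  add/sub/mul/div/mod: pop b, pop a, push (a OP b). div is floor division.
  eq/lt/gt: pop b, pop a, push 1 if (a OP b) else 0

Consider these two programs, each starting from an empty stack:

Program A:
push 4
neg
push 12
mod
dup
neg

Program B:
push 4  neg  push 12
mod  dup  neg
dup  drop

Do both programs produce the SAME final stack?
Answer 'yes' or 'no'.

Answer: yes

Derivation:
Program A trace:
  After 'push 4': [4]
  After 'neg': [-4]
  After 'push 12': [-4, 12]
  After 'mod': [8]
  After 'dup': [8, 8]
  After 'neg': [8, -8]
Program A final stack: [8, -8]

Program B trace:
  After 'push 4': [4]
  After 'neg': [-4]
  After 'push 12': [-4, 12]
  After 'mod': [8]
  After 'dup': [8, 8]
  After 'neg': [8, -8]
  After 'dup': [8, -8, -8]
  After 'drop': [8, -8]
Program B final stack: [8, -8]
Same: yes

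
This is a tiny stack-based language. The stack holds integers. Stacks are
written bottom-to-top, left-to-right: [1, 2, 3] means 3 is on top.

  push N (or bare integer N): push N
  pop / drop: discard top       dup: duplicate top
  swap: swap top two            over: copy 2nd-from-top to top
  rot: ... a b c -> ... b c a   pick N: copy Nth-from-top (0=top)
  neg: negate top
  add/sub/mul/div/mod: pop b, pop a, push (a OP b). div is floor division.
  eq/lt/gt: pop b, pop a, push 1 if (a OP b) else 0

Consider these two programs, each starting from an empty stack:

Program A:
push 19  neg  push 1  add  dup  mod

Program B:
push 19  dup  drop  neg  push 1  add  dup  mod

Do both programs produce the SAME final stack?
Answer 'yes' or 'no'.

Answer: yes

Derivation:
Program A trace:
  After 'push 19': [19]
  After 'neg': [-19]
  After 'push 1': [-19, 1]
  After 'add': [-18]
  After 'dup': [-18, -18]
  After 'mod': [0]
Program A final stack: [0]

Program B trace:
  After 'push 19': [19]
  After 'dup': [19, 19]
  After 'drop': [19]
  After 'neg': [-19]
  After 'push 1': [-19, 1]
  After 'add': [-18]
  After 'dup': [-18, -18]
  After 'mod': [0]
Program B final stack: [0]
Same: yes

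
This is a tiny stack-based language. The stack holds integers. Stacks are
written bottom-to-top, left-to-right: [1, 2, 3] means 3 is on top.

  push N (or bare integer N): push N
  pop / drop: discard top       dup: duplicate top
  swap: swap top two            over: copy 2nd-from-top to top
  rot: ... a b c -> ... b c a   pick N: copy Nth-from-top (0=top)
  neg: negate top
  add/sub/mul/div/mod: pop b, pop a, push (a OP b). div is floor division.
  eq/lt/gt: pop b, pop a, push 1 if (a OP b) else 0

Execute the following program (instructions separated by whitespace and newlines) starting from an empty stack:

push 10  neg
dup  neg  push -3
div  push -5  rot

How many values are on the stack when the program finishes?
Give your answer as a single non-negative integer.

After 'push 10': stack = [10] (depth 1)
After 'neg': stack = [-10] (depth 1)
After 'dup': stack = [-10, -10] (depth 2)
After 'neg': stack = [-10, 10] (depth 2)
After 'push -3': stack = [-10, 10, -3] (depth 3)
After 'div': stack = [-10, -4] (depth 2)
After 'push -5': stack = [-10, -4, -5] (depth 3)
After 'rot': stack = [-4, -5, -10] (depth 3)

Answer: 3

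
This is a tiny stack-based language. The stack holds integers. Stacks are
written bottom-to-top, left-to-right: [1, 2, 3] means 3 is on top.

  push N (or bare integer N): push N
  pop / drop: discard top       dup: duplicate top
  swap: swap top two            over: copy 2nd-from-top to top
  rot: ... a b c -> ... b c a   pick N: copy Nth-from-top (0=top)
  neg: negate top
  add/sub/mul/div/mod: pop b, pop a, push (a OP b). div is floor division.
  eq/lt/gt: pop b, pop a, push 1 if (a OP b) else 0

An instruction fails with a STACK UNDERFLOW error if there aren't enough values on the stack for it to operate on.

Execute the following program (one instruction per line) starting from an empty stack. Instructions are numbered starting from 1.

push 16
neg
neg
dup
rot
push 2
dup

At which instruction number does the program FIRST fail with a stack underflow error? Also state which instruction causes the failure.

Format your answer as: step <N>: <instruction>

Answer: step 5: rot

Derivation:
Step 1 ('push 16'): stack = [16], depth = 1
Step 2 ('neg'): stack = [-16], depth = 1
Step 3 ('neg'): stack = [16], depth = 1
Step 4 ('dup'): stack = [16, 16], depth = 2
Step 5 ('rot'): needs 3 value(s) but depth is 2 — STACK UNDERFLOW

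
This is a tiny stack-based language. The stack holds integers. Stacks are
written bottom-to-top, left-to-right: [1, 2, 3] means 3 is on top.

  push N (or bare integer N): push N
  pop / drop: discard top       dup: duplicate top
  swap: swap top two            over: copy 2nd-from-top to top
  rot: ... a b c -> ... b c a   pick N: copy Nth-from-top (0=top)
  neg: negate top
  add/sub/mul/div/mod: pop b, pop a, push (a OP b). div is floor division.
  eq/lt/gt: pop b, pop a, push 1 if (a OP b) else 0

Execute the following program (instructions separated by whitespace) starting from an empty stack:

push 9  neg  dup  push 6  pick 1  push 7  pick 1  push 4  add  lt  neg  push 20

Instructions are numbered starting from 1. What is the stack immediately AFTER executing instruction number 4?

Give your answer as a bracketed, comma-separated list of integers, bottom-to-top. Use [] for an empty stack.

Answer: [-9, -9, 6]

Derivation:
Step 1 ('push 9'): [9]
Step 2 ('neg'): [-9]
Step 3 ('dup'): [-9, -9]
Step 4 ('push 6'): [-9, -9, 6]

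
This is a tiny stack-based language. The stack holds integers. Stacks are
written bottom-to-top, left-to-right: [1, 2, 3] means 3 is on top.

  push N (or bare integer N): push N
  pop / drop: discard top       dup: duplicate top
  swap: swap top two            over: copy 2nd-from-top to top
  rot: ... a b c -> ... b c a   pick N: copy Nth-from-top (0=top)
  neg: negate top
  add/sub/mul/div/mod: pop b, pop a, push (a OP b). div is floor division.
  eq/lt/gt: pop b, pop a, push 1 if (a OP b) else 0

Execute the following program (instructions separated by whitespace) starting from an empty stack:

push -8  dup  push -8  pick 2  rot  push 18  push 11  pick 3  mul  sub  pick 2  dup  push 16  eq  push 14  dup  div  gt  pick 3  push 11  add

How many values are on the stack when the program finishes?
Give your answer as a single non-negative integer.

Answer: 8

Derivation:
After 'push -8': stack = [-8] (depth 1)
After 'dup': stack = [-8, -8] (depth 2)
After 'push -8': stack = [-8, -8, -8] (depth 3)
After 'pick 2': stack = [-8, -8, -8, -8] (depth 4)
After 'rot': stack = [-8, -8, -8, -8] (depth 4)
After 'push 18': stack = [-8, -8, -8, -8, 18] (depth 5)
After 'push 11': stack = [-8, -8, -8, -8, 18, 11] (depth 6)
After 'pick 3': stack = [-8, -8, -8, -8, 18, 11, -8] (depth 7)
After 'mul': stack = [-8, -8, -8, -8, 18, -88] (depth 6)
After 'sub': stack = [-8, -8, -8, -8, 106] (depth 5)
  ...
After 'dup': stack = [-8, -8, -8, -8, 106, -8, -8] (depth 7)
After 'push 16': stack = [-8, -8, -8, -8, 106, -8, -8, 16] (depth 8)
After 'eq': stack = [-8, -8, -8, -8, 106, -8, 0] (depth 7)
After 'push 14': stack = [-8, -8, -8, -8, 106, -8, 0, 14] (depth 8)
After 'dup': stack = [-8, -8, -8, -8, 106, -8, 0, 14, 14] (depth 9)
After 'div': stack = [-8, -8, -8, -8, 106, -8, 0, 1] (depth 8)
After 'gt': stack = [-8, -8, -8, -8, 106, -8, 0] (depth 7)
After 'pick 3': stack = [-8, -8, -8, -8, 106, -8, 0, -8] (depth 8)
After 'push 11': stack = [-8, -8, -8, -8, 106, -8, 0, -8, 11] (depth 9)
After 'add': stack = [-8, -8, -8, -8, 106, -8, 0, 3] (depth 8)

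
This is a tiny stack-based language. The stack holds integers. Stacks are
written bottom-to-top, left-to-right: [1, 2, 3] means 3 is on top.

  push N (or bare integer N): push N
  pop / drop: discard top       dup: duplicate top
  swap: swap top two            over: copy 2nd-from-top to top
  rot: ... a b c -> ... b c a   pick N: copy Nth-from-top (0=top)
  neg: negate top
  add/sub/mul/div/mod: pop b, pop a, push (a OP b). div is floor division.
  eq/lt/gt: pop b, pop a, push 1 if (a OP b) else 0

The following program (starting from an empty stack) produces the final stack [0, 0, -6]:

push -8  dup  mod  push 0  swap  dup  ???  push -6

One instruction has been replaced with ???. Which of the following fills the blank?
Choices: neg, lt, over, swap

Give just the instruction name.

Stack before ???: [0, 0, 0]
Stack after ???:  [0, 0]
Checking each choice:
  neg: produces [0, 0, 0, -6]
  lt: MATCH
  over: produces [0, 0, 0, 0, -6]
  swap: produces [0, 0, 0, -6]


Answer: lt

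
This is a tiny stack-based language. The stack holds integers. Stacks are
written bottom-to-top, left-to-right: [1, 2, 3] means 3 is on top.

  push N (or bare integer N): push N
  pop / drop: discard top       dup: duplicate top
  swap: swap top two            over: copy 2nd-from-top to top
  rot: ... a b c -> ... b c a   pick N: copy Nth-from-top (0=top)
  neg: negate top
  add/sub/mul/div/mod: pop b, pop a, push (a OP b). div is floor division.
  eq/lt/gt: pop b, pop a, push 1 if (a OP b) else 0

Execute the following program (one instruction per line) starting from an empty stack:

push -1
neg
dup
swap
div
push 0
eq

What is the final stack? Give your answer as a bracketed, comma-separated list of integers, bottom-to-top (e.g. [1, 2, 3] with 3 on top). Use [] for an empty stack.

After 'push -1': [-1]
After 'neg': [1]
After 'dup': [1, 1]
After 'swap': [1, 1]
After 'div': [1]
After 'push 0': [1, 0]
After 'eq': [0]

Answer: [0]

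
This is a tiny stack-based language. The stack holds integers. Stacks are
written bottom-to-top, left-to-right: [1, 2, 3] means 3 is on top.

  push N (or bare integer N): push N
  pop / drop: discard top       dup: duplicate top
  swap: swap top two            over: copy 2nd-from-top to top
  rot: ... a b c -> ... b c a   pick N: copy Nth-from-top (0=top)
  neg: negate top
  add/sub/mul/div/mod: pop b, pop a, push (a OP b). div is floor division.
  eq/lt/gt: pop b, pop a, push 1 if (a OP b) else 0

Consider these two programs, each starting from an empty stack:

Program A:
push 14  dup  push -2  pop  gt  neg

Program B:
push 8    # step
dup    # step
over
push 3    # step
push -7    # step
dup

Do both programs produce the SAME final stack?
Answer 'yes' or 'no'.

Program A trace:
  After 'push 14': [14]
  After 'dup': [14, 14]
  After 'push -2': [14, 14, -2]
  After 'pop': [14, 14]
  After 'gt': [0]
  After 'neg': [0]
Program A final stack: [0]

Program B trace:
  After 'push 8': [8]
  After 'dup': [8, 8]
  After 'over': [8, 8, 8]
  After 'push 3': [8, 8, 8, 3]
  After 'push -7': [8, 8, 8, 3, -7]
  After 'dup': [8, 8, 8, 3, -7, -7]
Program B final stack: [8, 8, 8, 3, -7, -7]
Same: no

Answer: no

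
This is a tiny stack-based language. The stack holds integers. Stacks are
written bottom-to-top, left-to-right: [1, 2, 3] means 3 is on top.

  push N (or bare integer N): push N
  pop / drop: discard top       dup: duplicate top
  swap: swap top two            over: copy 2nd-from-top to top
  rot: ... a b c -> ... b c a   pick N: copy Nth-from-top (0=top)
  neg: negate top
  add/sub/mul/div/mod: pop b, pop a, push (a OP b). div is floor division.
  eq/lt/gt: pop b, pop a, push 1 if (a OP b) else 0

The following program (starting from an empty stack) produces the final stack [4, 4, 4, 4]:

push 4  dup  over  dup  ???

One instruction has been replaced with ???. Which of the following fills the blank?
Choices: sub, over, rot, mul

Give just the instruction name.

Stack before ???: [4, 4, 4, 4]
Stack after ???:  [4, 4, 4, 4]
Checking each choice:
  sub: produces [4, 4, 0]
  over: produces [4, 4, 4, 4, 4]
  rot: MATCH
  mul: produces [4, 4, 16]


Answer: rot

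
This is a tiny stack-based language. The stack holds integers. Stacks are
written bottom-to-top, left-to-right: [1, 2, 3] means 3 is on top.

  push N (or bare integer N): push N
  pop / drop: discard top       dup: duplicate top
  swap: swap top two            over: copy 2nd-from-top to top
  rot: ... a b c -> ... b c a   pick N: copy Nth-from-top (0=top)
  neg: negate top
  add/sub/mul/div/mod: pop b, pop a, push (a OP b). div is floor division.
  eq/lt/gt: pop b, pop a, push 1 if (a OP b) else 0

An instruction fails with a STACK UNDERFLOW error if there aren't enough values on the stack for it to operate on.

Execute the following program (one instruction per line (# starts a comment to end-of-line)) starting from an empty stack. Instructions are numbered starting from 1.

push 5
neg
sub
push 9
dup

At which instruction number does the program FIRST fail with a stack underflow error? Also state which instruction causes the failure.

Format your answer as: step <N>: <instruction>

Answer: step 3: sub

Derivation:
Step 1 ('push 5'): stack = [5], depth = 1
Step 2 ('neg'): stack = [-5], depth = 1
Step 3 ('sub'): needs 2 value(s) but depth is 1 — STACK UNDERFLOW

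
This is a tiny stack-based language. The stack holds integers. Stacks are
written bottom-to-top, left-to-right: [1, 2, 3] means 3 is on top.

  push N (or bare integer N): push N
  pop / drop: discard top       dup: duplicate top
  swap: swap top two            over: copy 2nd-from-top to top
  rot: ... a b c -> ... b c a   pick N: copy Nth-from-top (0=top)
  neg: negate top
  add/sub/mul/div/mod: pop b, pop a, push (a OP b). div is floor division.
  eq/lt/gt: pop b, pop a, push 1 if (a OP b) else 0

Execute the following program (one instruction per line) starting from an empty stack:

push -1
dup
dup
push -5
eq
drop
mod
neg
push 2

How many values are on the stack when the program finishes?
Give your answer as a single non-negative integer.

Answer: 2

Derivation:
After 'push -1': stack = [-1] (depth 1)
After 'dup': stack = [-1, -1] (depth 2)
After 'dup': stack = [-1, -1, -1] (depth 3)
After 'push -5': stack = [-1, -1, -1, -5] (depth 4)
After 'eq': stack = [-1, -1, 0] (depth 3)
After 'drop': stack = [-1, -1] (depth 2)
After 'mod': stack = [0] (depth 1)
After 'neg': stack = [0] (depth 1)
After 'push 2': stack = [0, 2] (depth 2)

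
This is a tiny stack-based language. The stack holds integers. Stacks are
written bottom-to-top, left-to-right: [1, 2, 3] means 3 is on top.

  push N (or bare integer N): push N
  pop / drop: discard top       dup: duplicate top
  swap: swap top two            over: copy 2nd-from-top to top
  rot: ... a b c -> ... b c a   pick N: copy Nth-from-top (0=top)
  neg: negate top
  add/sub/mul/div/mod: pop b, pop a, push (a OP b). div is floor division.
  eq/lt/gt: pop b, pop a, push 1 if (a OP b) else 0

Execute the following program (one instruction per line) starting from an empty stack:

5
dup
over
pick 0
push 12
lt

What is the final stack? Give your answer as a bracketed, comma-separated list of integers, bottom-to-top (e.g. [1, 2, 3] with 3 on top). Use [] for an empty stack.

Answer: [5, 5, 5, 1]

Derivation:
After 'push 5': [5]
After 'dup': [5, 5]
After 'over': [5, 5, 5]
After 'pick 0': [5, 5, 5, 5]
After 'push 12': [5, 5, 5, 5, 12]
After 'lt': [5, 5, 5, 1]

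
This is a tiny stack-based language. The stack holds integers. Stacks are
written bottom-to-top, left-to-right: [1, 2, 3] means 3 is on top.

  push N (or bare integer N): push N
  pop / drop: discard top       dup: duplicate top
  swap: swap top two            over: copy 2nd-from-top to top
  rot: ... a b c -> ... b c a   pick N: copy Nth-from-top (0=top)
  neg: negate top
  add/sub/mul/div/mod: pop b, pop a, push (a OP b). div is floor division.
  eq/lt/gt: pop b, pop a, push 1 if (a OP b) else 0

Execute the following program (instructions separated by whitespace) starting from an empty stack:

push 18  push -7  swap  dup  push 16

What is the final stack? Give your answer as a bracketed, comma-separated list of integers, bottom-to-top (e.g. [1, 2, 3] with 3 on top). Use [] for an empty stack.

After 'push 18': [18]
After 'push -7': [18, -7]
After 'swap': [-7, 18]
After 'dup': [-7, 18, 18]
After 'push 16': [-7, 18, 18, 16]

Answer: [-7, 18, 18, 16]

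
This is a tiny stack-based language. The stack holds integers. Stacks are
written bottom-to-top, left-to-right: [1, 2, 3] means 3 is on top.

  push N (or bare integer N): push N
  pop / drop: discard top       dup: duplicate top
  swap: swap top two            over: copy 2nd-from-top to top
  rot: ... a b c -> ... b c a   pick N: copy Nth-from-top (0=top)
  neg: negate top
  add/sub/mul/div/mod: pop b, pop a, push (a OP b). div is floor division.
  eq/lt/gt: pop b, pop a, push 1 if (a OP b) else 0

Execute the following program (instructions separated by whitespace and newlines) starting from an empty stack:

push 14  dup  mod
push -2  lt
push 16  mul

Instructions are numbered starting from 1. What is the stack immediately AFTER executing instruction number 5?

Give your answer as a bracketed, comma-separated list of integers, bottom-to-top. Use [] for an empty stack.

Answer: [0]

Derivation:
Step 1 ('push 14'): [14]
Step 2 ('dup'): [14, 14]
Step 3 ('mod'): [0]
Step 4 ('push -2'): [0, -2]
Step 5 ('lt'): [0]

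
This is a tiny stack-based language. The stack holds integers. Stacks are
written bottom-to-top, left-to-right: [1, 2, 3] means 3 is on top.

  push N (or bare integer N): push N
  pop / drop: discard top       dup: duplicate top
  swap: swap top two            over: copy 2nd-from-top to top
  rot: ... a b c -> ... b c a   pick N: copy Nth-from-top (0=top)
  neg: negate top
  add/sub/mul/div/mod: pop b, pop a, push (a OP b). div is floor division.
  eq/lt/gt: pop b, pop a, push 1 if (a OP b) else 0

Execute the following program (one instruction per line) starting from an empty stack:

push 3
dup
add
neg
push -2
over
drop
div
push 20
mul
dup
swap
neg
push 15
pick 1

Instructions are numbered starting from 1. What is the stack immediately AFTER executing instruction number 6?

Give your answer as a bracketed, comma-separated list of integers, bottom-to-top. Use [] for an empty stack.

Answer: [-6, -2, -6]

Derivation:
Step 1 ('push 3'): [3]
Step 2 ('dup'): [3, 3]
Step 3 ('add'): [6]
Step 4 ('neg'): [-6]
Step 5 ('push -2'): [-6, -2]
Step 6 ('over'): [-6, -2, -6]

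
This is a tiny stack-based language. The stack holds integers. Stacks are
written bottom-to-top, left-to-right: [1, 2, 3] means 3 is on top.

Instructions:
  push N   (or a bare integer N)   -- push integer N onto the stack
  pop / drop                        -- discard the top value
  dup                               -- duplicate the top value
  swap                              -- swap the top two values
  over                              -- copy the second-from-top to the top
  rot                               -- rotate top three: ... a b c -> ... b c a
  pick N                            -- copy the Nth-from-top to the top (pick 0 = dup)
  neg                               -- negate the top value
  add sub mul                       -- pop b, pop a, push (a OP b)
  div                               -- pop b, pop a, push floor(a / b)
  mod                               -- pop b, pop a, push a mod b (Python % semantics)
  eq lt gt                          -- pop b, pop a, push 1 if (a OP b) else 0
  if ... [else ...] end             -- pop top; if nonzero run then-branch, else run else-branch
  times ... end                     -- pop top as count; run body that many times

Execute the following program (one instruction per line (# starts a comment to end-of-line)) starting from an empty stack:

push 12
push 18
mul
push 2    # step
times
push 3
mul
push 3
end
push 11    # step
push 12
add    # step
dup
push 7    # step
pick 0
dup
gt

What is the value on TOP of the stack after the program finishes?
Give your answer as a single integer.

Answer: 0

Derivation:
After 'push 12': [12]
After 'push 18': [12, 18]
After 'mul': [216]
After 'push 2': [216, 2]
After 'times': [216]
After 'push 3': [216, 3]
After 'mul': [648]
After 'push 3': [648, 3]
After 'push 3': [648, 3, 3]
After 'mul': [648, 9]
After 'push 3': [648, 9, 3]
After 'push 11': [648, 9, 3, 11]
After 'push 12': [648, 9, 3, 11, 12]
After 'add': [648, 9, 3, 23]
After 'dup': [648, 9, 3, 23, 23]
After 'push 7': [648, 9, 3, 23, 23, 7]
After 'pick 0': [648, 9, 3, 23, 23, 7, 7]
After 'dup': [648, 9, 3, 23, 23, 7, 7, 7]
After 'gt': [648, 9, 3, 23, 23, 7, 0]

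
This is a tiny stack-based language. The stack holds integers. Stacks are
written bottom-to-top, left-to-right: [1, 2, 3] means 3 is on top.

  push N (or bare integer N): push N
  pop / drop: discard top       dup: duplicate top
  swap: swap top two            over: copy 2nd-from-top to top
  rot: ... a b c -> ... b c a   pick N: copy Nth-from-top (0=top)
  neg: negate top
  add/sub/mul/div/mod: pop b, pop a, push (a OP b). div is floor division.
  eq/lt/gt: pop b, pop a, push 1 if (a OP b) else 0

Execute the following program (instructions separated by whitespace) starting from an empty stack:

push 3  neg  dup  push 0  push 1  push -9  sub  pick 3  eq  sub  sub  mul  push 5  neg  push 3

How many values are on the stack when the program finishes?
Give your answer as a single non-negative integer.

Answer: 3

Derivation:
After 'push 3': stack = [3] (depth 1)
After 'neg': stack = [-3] (depth 1)
After 'dup': stack = [-3, -3] (depth 2)
After 'push 0': stack = [-3, -3, 0] (depth 3)
After 'push 1': stack = [-3, -3, 0, 1] (depth 4)
After 'push -9': stack = [-3, -3, 0, 1, -9] (depth 5)
After 'sub': stack = [-3, -3, 0, 10] (depth 4)
After 'pick 3': stack = [-3, -3, 0, 10, -3] (depth 5)
After 'eq': stack = [-3, -3, 0, 0] (depth 4)
After 'sub': stack = [-3, -3, 0] (depth 3)
After 'sub': stack = [-3, -3] (depth 2)
After 'mul': stack = [9] (depth 1)
After 'push 5': stack = [9, 5] (depth 2)
After 'neg': stack = [9, -5] (depth 2)
After 'push 3': stack = [9, -5, 3] (depth 3)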